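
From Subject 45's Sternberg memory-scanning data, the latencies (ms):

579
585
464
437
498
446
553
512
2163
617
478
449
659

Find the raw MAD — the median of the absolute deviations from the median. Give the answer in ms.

Sorted: 437, 446, 449, 464, 478, 498, 512, 553, 579, 585, 617, 659, 2163 → median = 512
|x − 512|: 67, 73, 48, 75, 14, 66, 41, 0, 1651, 105, 34, 63, 147
Sorted deviations: 0, 14, 34, 41, 48, 63, 66, 67, 73, 75, 105, 147, 1651 → MAD = 66

66 ms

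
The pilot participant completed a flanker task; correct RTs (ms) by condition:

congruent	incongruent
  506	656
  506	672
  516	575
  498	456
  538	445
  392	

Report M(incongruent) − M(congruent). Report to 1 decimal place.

68.1 ms

M(congruent) = 2956/6 = 492.667
M(incongruent) = 2804/5 = 560.800
Difference = 560.800 − 492.667 = 68.133 ms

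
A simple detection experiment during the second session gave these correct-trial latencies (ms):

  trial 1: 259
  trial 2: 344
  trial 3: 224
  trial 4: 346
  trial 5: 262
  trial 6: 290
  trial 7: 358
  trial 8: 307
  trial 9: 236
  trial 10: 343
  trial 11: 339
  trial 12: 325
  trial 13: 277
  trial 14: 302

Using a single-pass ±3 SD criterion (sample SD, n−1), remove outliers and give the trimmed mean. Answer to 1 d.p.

n = 14, ΣRT = 4212, M = 300.857
Σ(x−M)² = 25079.71; s = √(25079.71/13) = 43.923
Cutoffs: 300.857 ± 3·43.923 → [169.1, 432.6]
No RTs fall outside the cutoffs; all 14 retained. Mean = 4212/14 = 300.857

300.9 ms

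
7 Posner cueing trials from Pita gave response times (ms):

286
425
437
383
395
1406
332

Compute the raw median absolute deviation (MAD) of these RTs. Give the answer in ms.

42 ms

Sorted: 286, 332, 383, 395, 425, 437, 1406 → median = 395
|x − 395|: 109, 30, 42, 12, 0, 1011, 63
Sorted deviations: 0, 12, 30, 42, 63, 109, 1011 → MAD = 42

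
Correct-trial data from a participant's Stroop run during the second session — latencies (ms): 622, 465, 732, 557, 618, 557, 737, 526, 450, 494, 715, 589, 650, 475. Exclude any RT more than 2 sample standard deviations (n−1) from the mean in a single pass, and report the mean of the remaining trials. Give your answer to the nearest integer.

n = 14, ΣRT = 8187, M = 584.786
Σ(x−M)² = 126366.36; s = √(126366.36/13) = 98.593
Cutoffs: 584.786 ± 2·98.593 → [387.6, 782.0]
No RTs fall outside the cutoffs; all 14 retained. Mean = 8187/14 = 584.786

585 ms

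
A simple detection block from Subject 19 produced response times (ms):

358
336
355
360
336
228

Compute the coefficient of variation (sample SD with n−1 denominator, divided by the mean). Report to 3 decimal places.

0.154

n = 6, Σ = 1973, M = 328.8333
Σ(x−M)² = 12776.833; s = √(12776.833/5) = 50.5506
CV = 50.5506 / 328.8333 = 0.15373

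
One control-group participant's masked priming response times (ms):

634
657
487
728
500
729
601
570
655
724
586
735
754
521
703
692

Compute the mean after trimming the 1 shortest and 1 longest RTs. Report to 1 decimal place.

Sorted: 487, 500, 521, 570, 586, 601, 634, 655, 657, 692, 703, 724, 728, 729, 735, 754
Drop lowest 1 (487) and highest 1 (754)
Remaining (n=14): Σ = 9035, mean = 9035/14 = 645.357

645.4 ms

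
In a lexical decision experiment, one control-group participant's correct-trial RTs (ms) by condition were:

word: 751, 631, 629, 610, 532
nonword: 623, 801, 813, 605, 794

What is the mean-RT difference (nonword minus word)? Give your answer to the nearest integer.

97 ms

M(word) = 3153/5 = 630.600
M(nonword) = 3636/5 = 727.200
Difference = 727.200 − 630.600 = 96.600 ms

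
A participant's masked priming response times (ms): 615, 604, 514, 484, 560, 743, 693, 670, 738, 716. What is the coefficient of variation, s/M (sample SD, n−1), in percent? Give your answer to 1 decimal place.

14.7%

n = 10, Σ = 6337, M = 633.7000
Σ(x−M)² = 77834.100; s = √(77834.100/9) = 92.9959
CV = 92.9959 / 633.7000 = 0.14675 = 14.675%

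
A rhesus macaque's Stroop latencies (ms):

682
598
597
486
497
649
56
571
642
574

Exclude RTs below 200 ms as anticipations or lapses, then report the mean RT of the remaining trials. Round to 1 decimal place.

Excluded: 56
Retained (n=9): Σ = 5296
Mean = 5296/9 = 588.4444

588.4 ms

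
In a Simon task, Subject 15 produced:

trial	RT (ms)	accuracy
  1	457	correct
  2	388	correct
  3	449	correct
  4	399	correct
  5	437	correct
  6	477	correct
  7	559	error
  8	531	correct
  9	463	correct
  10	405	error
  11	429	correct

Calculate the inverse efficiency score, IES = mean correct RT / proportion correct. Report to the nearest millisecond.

547 ms

Correct trials (n=9): 457, 388, 449, 399, 437, 477, 531, 463, 429
Mean correct RT = 4030/9 = 447.7778 ms
Proportion correct = 9/11
IES = 447.7778 / (9/11) = 547.284 ms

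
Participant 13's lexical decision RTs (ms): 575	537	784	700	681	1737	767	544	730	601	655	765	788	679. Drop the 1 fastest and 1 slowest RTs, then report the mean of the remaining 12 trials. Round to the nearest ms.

689 ms

Sorted: 537, 544, 575, 601, 655, 679, 681, 700, 730, 765, 767, 784, 788, 1737
Drop lowest 1 (537) and highest 1 (1737)
Remaining (n=12): Σ = 8269, mean = 8269/12 = 689.083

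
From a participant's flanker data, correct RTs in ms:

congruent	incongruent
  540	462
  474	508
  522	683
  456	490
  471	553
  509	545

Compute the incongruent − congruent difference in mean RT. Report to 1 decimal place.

44.8 ms

M(congruent) = 2972/6 = 495.333
M(incongruent) = 3241/6 = 540.167
Difference = 540.167 − 495.333 = 44.833 ms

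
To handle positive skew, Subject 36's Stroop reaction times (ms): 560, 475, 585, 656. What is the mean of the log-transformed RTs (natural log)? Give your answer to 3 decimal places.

ln(RT): 6.3279, 6.1633, 6.3716, 6.4862
Σ ln(RT) = 25.3490
Mean = 25.3490/4 = 6.33726

6.337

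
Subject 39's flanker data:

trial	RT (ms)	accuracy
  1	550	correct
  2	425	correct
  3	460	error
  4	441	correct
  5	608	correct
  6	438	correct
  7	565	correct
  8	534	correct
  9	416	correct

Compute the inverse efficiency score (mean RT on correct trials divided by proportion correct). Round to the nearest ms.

Correct trials (n=8): 550, 425, 441, 608, 438, 565, 534, 416
Mean correct RT = 3977/8 = 497.1250 ms
Proportion correct = 8/9
IES = 497.1250 / (8/9) = 559.266 ms

559 ms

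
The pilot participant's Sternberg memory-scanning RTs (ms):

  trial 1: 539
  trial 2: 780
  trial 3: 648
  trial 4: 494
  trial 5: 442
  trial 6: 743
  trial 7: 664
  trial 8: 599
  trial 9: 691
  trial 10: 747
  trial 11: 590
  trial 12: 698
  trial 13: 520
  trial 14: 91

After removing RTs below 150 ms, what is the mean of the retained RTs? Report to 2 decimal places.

627.31 ms

Excluded: 91
Retained (n=13): Σ = 8155
Mean = 8155/13 = 627.3077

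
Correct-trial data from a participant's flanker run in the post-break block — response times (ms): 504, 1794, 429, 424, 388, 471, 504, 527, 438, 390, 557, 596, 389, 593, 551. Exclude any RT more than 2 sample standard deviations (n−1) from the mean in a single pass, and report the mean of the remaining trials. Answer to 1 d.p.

482.9 ms

n = 15, ΣRT = 8555, M = 570.333
Σ(x−M)² = 1677177.33; s = √(1677177.33/14) = 346.119
Cutoffs: 570.333 ± 2·346.119 → [-121.9, 1262.6]
Outside: 1794 → excluded.
Retained (n=14): Σ = 6761, mean = 6761/14 = 482.929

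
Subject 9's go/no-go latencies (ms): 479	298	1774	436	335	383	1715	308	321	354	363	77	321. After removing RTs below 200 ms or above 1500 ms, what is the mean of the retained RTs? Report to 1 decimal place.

Excluded: 77, 1715, 1774
Retained (n=10): Σ = 3598
Mean = 3598/10 = 359.8000

359.8 ms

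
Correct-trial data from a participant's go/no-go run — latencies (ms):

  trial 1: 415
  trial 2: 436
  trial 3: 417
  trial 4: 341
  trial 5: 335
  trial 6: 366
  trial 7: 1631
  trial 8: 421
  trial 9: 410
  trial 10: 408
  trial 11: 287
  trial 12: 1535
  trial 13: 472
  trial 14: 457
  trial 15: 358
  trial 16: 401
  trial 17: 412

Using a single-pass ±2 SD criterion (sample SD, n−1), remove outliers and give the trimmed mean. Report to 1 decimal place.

n = 17, ΣRT = 9102, M = 535.412
Σ(x−M)² = 2526256.12; s = √(2526256.12/16) = 397.355
Cutoffs: 535.412 ± 2·397.355 → [-259.3, 1330.1]
Outside: 1535, 1631 → excluded.
Retained (n=15): Σ = 5936, mean = 5936/15 = 395.733

395.7 ms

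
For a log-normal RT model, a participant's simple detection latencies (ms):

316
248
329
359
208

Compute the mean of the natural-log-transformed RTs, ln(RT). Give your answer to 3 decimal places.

ln(RT): 5.7557, 5.5134, 5.7961, 5.8833, 5.3375
Σ ln(RT) = 28.2861
Mean = 28.2861/5 = 5.65722

5.657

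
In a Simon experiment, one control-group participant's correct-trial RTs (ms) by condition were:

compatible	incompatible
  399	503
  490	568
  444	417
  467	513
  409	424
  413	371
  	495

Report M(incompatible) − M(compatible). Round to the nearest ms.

33 ms

M(compatible) = 2622/6 = 437.000
M(incompatible) = 3291/7 = 470.143
Difference = 470.143 − 437.000 = 33.143 ms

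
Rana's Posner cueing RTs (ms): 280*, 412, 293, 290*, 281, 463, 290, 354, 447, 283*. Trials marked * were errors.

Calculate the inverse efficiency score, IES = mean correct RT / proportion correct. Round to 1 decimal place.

Correct trials (n=7): 412, 293, 281, 463, 290, 354, 447
Mean correct RT = 2540/7 = 362.8571 ms
Proportion correct = 7/10
IES = 362.8571 / (7/10) = 518.367 ms

518.4 ms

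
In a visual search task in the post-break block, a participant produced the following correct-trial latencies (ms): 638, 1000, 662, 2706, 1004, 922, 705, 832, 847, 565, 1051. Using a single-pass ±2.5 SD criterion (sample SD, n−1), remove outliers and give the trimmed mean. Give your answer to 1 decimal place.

n = 11, ΣRT = 10932, M = 993.818
Σ(x−M)² = 3491887.64; s = √(3491887.64/10) = 590.922
Cutoffs: 993.818 ± 2.5·590.922 → [-483.5, 2471.1]
Outside: 2706 → excluded.
Retained (n=10): Σ = 8226, mean = 8226/10 = 822.600

822.6 ms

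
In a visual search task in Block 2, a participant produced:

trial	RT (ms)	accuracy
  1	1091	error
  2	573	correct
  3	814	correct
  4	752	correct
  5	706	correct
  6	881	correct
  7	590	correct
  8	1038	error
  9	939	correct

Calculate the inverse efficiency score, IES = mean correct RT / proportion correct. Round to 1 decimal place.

965.2 ms

Correct trials (n=7): 573, 814, 752, 706, 881, 590, 939
Mean correct RT = 5255/7 = 750.7143 ms
Proportion correct = 7/9
IES = 750.7143 / (7/9) = 965.204 ms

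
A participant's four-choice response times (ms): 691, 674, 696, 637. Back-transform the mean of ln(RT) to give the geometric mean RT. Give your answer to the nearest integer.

ln(RT): 6.5381, 6.5132, 6.5453, 6.4568
Mean ln(RT) = 26.0535/4 = 6.51337
Geometric mean = exp(6.51337) = 674.10 ms

674 ms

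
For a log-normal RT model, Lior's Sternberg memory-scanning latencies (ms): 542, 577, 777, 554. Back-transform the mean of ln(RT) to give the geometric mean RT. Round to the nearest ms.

ln(RT): 6.2953, 6.3578, 6.6554, 6.3172
Mean ln(RT) = 25.6257/4 = 6.40643
Geometric mean = exp(6.40643) = 605.73 ms

606 ms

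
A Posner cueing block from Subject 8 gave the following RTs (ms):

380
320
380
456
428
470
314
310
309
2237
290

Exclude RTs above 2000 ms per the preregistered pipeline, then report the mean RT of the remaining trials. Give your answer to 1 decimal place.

Excluded: 2237
Retained (n=10): Σ = 3657
Mean = 3657/10 = 365.7000

365.7 ms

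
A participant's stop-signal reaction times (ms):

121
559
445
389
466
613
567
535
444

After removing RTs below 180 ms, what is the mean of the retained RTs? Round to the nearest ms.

Excluded: 121
Retained (n=8): Σ = 4018
Mean = 4018/8 = 502.2500

502 ms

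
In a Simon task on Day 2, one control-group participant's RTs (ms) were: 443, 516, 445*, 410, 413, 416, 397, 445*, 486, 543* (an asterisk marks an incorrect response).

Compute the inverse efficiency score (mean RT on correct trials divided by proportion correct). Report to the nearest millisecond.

Correct trials (n=7): 443, 516, 410, 413, 416, 397, 486
Mean correct RT = 3081/7 = 440.1429 ms
Proportion correct = 7/10
IES = 440.1429 / (7/10) = 628.776 ms

629 ms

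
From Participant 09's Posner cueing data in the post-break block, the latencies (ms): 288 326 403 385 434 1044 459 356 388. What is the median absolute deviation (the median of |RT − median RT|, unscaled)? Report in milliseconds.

Sorted: 288, 326, 356, 385, 388, 403, 434, 459, 1044 → median = 388
|x − 388|: 100, 62, 15, 3, 46, 656, 71, 32, 0
Sorted deviations: 0, 3, 15, 32, 46, 62, 71, 100, 656 → MAD = 46

46 ms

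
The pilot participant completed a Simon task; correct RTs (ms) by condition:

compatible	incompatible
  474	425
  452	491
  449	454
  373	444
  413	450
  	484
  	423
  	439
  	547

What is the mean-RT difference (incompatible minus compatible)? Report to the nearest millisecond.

30 ms

M(compatible) = 2161/5 = 432.200
M(incompatible) = 4157/9 = 461.889
Difference = 461.889 − 432.200 = 29.689 ms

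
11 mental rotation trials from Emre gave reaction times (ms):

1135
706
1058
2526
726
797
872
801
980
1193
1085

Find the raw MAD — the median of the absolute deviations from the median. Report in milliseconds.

179 ms

Sorted: 706, 726, 797, 801, 872, 980, 1058, 1085, 1135, 1193, 2526 → median = 980
|x − 980|: 155, 274, 78, 1546, 254, 183, 108, 179, 0, 213, 105
Sorted deviations: 0, 78, 105, 108, 155, 179, 183, 213, 254, 274, 1546 → MAD = 179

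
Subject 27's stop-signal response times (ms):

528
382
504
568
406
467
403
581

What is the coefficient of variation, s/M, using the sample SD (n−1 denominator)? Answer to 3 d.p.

0.161

n = 8, Σ = 3839, M = 479.8750
Σ(x−M)² = 42002.875; s = √(42002.875/7) = 77.4623
CV = 77.4623 / 479.8750 = 0.16142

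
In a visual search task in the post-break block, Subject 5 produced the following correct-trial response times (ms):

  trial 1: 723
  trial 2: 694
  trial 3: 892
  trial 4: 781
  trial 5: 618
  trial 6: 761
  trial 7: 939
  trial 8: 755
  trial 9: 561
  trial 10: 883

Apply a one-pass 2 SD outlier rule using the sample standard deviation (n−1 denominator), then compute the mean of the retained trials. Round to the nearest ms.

n = 10, ΣRT = 7607, M = 760.700
Σ(x−M)² = 130546.10; s = √(130546.10/9) = 120.437
Cutoffs: 760.700 ± 2·120.437 → [519.8, 1001.6]
No RTs fall outside the cutoffs; all 10 retained. Mean = 7607/10 = 760.700

761 ms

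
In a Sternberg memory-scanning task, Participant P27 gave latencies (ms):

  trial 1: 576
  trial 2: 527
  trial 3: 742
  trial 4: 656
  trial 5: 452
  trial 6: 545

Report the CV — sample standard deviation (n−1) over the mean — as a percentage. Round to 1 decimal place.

17.6%

n = 6, Σ = 3498, M = 583.0000
Σ(x−M)² = 52400.000; s = √(52400.000/5) = 102.3719
CV = 102.3719 / 583.0000 = 0.17559 = 17.559%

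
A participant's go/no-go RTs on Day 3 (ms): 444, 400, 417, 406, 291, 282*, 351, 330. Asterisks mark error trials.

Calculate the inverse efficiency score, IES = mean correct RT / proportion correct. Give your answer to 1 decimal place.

430.9 ms

Correct trials (n=7): 444, 400, 417, 406, 291, 351, 330
Mean correct RT = 2639/7 = 377.0000 ms
Proportion correct = 7/8
IES = 377.0000 / (7/8) = 430.857 ms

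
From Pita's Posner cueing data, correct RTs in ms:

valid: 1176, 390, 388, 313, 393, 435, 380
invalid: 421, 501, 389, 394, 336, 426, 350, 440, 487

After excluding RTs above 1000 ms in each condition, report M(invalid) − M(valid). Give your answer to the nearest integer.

33 ms

valid: exclude 1176
M(valid) = 2299/6 = 383.167
M(invalid) = 3744/9 = 416.000
Difference = 416.000 − 383.167 = 32.833 ms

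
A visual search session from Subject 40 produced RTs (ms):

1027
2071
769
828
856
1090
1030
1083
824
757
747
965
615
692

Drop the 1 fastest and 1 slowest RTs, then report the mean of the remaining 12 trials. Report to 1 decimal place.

889.0 ms

Sorted: 615, 692, 747, 757, 769, 824, 828, 856, 965, 1027, 1030, 1083, 1090, 2071
Drop lowest 1 (615) and highest 1 (2071)
Remaining (n=12): Σ = 10668, mean = 10668/12 = 889.000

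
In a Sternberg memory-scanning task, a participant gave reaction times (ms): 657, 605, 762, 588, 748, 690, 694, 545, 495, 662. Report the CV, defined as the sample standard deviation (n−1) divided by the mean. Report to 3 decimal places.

n = 10, Σ = 6446, M = 644.6000
Σ(x−M)² = 66504.400; s = √(66504.400/9) = 85.9615
CV = 85.9615 / 644.6000 = 0.13336

0.133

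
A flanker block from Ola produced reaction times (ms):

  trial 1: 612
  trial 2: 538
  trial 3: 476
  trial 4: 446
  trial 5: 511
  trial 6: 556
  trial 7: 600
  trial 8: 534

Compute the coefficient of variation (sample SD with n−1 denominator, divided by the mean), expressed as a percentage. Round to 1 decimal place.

10.6%

n = 8, Σ = 4273, M = 534.1250
Σ(x−M)² = 22576.875; s = √(22576.875/7) = 56.7914
CV = 56.7914 / 534.1250 = 0.10633 = 10.633%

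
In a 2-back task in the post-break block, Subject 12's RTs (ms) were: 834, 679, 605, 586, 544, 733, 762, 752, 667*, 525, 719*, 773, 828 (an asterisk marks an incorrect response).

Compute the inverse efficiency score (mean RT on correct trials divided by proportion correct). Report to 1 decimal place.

Correct trials (n=11): 834, 679, 605, 586, 544, 733, 762, 752, 525, 773, 828
Mean correct RT = 7621/11 = 692.8182 ms
Proportion correct = 11/13
IES = 692.8182 / (11/13) = 818.785 ms

818.8 ms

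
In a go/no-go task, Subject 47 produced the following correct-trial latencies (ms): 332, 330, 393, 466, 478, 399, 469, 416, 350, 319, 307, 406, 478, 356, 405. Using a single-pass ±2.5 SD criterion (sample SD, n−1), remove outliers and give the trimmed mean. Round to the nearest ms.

394 ms

n = 15, ΣRT = 5904, M = 393.600
Σ(x−M)² = 50207.60; s = √(50207.60/14) = 59.885
Cutoffs: 393.600 ± 2.5·59.885 → [243.9, 543.3]
No RTs fall outside the cutoffs; all 15 retained. Mean = 5904/15 = 393.600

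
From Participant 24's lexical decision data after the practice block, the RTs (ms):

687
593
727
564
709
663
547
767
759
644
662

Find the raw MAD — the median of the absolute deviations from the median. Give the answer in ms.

Sorted: 547, 564, 593, 644, 662, 663, 687, 709, 727, 759, 767 → median = 663
|x − 663|: 24, 70, 64, 99, 46, 0, 116, 104, 96, 19, 1
Sorted deviations: 0, 1, 19, 24, 46, 64, 70, 96, 99, 104, 116 → MAD = 64

64 ms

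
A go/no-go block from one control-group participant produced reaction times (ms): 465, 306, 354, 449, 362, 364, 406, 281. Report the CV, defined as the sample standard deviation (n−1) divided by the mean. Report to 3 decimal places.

n = 8, Σ = 2987, M = 373.3750
Σ(x−M)² = 28843.875; s = √(28843.875/7) = 64.1915
CV = 64.1915 / 373.3750 = 0.17192

0.172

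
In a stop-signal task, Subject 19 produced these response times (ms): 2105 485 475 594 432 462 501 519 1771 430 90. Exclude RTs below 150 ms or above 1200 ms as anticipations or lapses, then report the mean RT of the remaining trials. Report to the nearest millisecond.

Excluded: 90, 1771, 2105
Retained (n=8): Σ = 3898
Mean = 3898/8 = 487.2500

487 ms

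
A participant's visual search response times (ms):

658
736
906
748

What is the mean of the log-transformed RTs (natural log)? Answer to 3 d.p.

ln(RT): 6.4892, 6.6012, 6.8090, 6.6174
Σ ln(RT) = 26.5169
Mean = 26.5169/4 = 6.62922

6.629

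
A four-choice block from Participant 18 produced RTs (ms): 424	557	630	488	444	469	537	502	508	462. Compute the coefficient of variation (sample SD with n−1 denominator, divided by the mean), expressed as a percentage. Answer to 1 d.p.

n = 10, Σ = 5021, M = 502.1000
Σ(x−M)² = 33002.900; s = √(33002.900/9) = 60.5557
CV = 60.5557 / 502.1000 = 0.12060 = 12.060%

12.1%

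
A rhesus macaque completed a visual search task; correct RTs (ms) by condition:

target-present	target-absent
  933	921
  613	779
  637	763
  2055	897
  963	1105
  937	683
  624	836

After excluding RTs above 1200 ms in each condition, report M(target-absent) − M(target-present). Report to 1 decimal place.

target-present: exclude 2055
M(target-present) = 4707/6 = 784.500
M(target-absent) = 5984/7 = 854.857
Difference = 854.857 − 784.500 = 70.357 ms

70.4 ms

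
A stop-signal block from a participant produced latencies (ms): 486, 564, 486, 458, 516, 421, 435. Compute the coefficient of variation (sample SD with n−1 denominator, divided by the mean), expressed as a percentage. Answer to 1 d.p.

n = 7, Σ = 3366, M = 480.8571
Σ(x−M)² = 14408.857; s = √(14408.857/6) = 49.0049
CV = 49.0049 / 480.8571 = 0.10191 = 10.191%

10.2%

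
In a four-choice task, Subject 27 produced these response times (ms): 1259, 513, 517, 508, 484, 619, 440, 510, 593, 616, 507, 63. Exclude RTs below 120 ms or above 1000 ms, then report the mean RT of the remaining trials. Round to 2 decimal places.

Excluded: 63, 1259
Retained (n=10): Σ = 5307
Mean = 5307/10 = 530.7000

530.70 ms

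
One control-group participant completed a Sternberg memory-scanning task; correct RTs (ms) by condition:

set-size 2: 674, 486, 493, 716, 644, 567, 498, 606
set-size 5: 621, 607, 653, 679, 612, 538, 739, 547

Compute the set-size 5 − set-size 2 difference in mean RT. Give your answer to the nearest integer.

M(set-size 2) = 4684/8 = 585.500
M(set-size 5) = 4996/8 = 624.500
Difference = 624.500 − 585.500 = 39.000 ms

39 ms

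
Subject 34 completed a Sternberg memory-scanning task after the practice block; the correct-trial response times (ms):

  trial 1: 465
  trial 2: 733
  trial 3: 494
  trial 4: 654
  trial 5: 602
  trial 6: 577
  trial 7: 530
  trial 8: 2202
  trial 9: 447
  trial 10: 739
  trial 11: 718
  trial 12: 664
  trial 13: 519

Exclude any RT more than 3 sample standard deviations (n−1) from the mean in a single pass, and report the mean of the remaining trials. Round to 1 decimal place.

n = 13, ΣRT = 9344, M = 718.769
Σ(x−M)² = 2505834.31; s = √(2505834.31/12) = 456.968
Cutoffs: 718.769 ± 3·456.968 → [-652.1, 2089.7]
Outside: 2202 → excluded.
Retained (n=12): Σ = 7142, mean = 7142/12 = 595.167

595.2 ms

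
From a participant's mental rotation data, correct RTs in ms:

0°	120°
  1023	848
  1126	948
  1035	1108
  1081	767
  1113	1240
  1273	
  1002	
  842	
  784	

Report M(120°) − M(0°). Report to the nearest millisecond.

M(0°) = 9279/9 = 1031.000
M(120°) = 4911/5 = 982.200
Difference = 982.200 − 1031.000 = -48.800 ms

-49 ms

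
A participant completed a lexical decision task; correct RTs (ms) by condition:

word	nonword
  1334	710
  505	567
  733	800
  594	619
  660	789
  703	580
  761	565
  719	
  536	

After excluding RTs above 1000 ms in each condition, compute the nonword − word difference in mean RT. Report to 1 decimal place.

10.1 ms

word: exclude 1334
M(word) = 5211/8 = 651.375
M(nonword) = 4630/7 = 661.429
Difference = 661.429 − 651.375 = 10.054 ms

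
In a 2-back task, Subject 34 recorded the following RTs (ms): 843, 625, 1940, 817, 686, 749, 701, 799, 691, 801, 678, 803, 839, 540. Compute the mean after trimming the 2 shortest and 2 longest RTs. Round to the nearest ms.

Sorted: 540, 625, 678, 686, 691, 701, 749, 799, 801, 803, 817, 839, 843, 1940
Drop lowest 2 (540, 625) and highest 2 (843, 1940)
Remaining (n=10): Σ = 7564, mean = 7564/10 = 756.400

756 ms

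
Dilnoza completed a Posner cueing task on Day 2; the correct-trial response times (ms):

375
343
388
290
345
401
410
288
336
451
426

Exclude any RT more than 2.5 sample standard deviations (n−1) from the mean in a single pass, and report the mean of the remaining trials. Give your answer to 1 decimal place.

368.5 ms

n = 11, ΣRT = 4053, M = 368.455
Σ(x−M)² = 28214.73; s = √(28214.73/10) = 53.118
Cutoffs: 368.455 ± 2.5·53.118 → [235.7, 501.2]
No RTs fall outside the cutoffs; all 11 retained. Mean = 4053/11 = 368.455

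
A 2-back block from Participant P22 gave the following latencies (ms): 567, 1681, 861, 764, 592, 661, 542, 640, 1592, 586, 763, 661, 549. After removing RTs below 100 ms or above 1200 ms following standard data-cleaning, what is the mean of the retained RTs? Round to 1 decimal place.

Excluded: 1592, 1681
Retained (n=11): Σ = 7186
Mean = 7186/11 = 653.2727

653.3 ms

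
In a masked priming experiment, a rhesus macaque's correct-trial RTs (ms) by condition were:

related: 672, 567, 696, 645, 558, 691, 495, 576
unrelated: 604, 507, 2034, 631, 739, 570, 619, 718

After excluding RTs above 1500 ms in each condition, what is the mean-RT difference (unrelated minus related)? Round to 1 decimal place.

14.4 ms

unrelated: exclude 2034
M(related) = 4900/8 = 612.500
M(unrelated) = 4388/7 = 626.857
Difference = 626.857 − 612.500 = 14.357 ms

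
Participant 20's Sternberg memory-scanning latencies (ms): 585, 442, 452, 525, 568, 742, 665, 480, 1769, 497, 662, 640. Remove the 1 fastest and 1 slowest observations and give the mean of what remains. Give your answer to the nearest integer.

582 ms

Sorted: 442, 452, 480, 497, 525, 568, 585, 640, 662, 665, 742, 1769
Drop lowest 1 (442) and highest 1 (1769)
Remaining (n=10): Σ = 5816, mean = 5816/10 = 581.600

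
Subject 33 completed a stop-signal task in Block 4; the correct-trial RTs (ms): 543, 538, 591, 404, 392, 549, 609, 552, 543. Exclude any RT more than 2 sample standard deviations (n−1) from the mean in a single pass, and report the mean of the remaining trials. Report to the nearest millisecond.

525 ms

n = 9, ΣRT = 4721, M = 524.556
Σ(x−M)² = 45862.22; s = √(45862.22/8) = 75.715
Cutoffs: 524.556 ± 2·75.715 → [373.1, 676.0]
No RTs fall outside the cutoffs; all 9 retained. Mean = 4721/9 = 524.556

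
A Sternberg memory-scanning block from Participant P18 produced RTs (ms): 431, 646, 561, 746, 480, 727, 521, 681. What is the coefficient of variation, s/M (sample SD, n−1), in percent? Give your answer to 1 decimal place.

19.6%

n = 8, Σ = 4793, M = 599.1250
Σ(x−M)² = 96838.875; s = √(96838.875/7) = 117.6186
CV = 117.6186 / 599.1250 = 0.19632 = 19.632%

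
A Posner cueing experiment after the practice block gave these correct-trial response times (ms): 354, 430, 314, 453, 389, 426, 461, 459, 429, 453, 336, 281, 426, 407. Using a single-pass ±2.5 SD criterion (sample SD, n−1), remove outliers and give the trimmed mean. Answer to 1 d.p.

401.3 ms

n = 14, ΣRT = 5618, M = 401.286
Σ(x−M)² = 43828.86; s = √(43828.86/13) = 58.064
Cutoffs: 401.286 ± 2.5·58.064 → [256.1, 546.4]
No RTs fall outside the cutoffs; all 14 retained. Mean = 5618/14 = 401.286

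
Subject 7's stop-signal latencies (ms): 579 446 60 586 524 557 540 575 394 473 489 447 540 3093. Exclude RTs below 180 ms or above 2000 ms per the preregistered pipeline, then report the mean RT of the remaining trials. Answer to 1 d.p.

512.5 ms

Excluded: 60, 3093
Retained (n=12): Σ = 6150
Mean = 6150/12 = 512.5000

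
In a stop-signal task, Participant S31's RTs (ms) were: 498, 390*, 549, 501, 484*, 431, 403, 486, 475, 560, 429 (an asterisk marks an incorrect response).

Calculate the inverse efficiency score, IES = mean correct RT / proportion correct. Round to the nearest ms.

588 ms

Correct trials (n=9): 498, 549, 501, 431, 403, 486, 475, 560, 429
Mean correct RT = 4332/9 = 481.3333 ms
Proportion correct = 9/11
IES = 481.3333 / (9/11) = 588.296 ms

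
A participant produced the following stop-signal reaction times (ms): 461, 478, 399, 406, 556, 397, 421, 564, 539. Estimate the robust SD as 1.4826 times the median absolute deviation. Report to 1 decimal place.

Sorted: 397, 399, 406, 421, 461, 478, 539, 556, 564 → median = 461
|x − 461| sorted: 0, 17, 40, 55, 62, 64, 78, 95, 103 → MAD = 62
Robust SD ≈ 1.4826 × 62 = 91.921

91.9 ms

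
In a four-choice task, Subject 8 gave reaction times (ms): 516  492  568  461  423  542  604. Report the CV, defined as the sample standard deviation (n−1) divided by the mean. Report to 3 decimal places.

n = 7, Σ = 3606, M = 515.1429
Σ(x−M)² = 23368.857; s = √(23368.857/6) = 62.4084
CV = 62.4084 / 515.1429 = 0.12115

0.121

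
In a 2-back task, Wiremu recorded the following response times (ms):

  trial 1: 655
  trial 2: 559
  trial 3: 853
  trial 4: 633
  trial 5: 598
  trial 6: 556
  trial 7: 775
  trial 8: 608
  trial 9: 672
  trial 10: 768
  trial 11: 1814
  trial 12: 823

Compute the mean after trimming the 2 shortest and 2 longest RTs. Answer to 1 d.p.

691.5 ms

Sorted: 556, 559, 598, 608, 633, 655, 672, 768, 775, 823, 853, 1814
Drop lowest 2 (556, 559) and highest 2 (853, 1814)
Remaining (n=8): Σ = 5532, mean = 5532/8 = 691.500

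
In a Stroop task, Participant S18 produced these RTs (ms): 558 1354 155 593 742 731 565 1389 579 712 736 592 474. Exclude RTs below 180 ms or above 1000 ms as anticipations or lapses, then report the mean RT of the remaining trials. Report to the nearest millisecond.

628 ms

Excluded: 155, 1354, 1389
Retained (n=10): Σ = 6282
Mean = 6282/10 = 628.2000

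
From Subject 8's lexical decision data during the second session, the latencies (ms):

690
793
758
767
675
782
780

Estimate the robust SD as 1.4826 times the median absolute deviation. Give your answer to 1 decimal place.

Sorted: 675, 690, 758, 767, 780, 782, 793 → median = 767
|x − 767| sorted: 0, 9, 13, 15, 26, 77, 92 → MAD = 15
Robust SD ≈ 1.4826 × 15 = 22.239

22.2 ms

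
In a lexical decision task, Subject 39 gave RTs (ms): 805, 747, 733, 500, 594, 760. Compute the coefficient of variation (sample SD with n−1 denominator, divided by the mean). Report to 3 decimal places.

n = 6, Σ = 4139, M = 689.8333
Σ(x−M)² = 68538.833; s = √(68538.833/5) = 117.0802
CV = 117.0802 / 689.8333 = 0.16972

0.170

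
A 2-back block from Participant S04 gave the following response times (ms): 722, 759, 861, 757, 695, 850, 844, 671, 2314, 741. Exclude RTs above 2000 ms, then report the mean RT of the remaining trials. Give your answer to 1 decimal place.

766.7 ms

Excluded: 2314
Retained (n=9): Σ = 6900
Mean = 6900/9 = 766.6667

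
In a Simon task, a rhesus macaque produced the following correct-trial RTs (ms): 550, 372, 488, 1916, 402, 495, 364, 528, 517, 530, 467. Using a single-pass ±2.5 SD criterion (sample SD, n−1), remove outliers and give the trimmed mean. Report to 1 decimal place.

n = 11, ΣRT = 6629, M = 602.636
Σ(x−M)² = 1939394.55; s = √(1939394.55/10) = 440.386
Cutoffs: 602.636 ± 2.5·440.386 → [-498.3, 1703.6]
Outside: 1916 → excluded.
Retained (n=10): Σ = 4713, mean = 4713/10 = 471.300

471.3 ms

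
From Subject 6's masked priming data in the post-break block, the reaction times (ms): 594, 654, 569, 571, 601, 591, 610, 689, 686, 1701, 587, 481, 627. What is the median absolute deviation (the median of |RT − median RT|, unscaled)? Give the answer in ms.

Sorted: 481, 569, 571, 587, 591, 594, 601, 610, 627, 654, 686, 689, 1701 → median = 601
|x − 601|: 7, 53, 32, 30, 0, 10, 9, 88, 85, 1100, 14, 120, 26
Sorted deviations: 0, 7, 9, 10, 14, 26, 30, 32, 53, 85, 88, 120, 1100 → MAD = 30

30 ms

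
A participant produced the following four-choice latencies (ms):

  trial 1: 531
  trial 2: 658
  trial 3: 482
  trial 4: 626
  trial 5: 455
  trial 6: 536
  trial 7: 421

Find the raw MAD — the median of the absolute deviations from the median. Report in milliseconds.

76 ms

Sorted: 421, 455, 482, 531, 536, 626, 658 → median = 531
|x − 531|: 0, 127, 49, 95, 76, 5, 110
Sorted deviations: 0, 5, 49, 76, 95, 110, 127 → MAD = 76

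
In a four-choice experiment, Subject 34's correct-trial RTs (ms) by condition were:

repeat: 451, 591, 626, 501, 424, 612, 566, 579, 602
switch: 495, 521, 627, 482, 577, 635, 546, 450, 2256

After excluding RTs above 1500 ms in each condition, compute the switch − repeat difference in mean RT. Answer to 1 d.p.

-8.6 ms

switch: exclude 2256
M(repeat) = 4952/9 = 550.222
M(switch) = 4333/8 = 541.625
Difference = 541.625 − 550.222 = -8.597 ms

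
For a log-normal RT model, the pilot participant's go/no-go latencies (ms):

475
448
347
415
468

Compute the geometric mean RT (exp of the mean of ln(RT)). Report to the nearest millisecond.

428 ms

ln(RT): 6.1633, 6.1048, 5.8493, 6.0283, 6.1485
Mean ln(RT) = 30.2942/5 = 6.05884
Geometric mean = exp(6.05884) = 427.88 ms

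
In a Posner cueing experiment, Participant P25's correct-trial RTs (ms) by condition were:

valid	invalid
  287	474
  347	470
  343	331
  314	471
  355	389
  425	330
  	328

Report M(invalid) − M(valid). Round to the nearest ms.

M(valid) = 2071/6 = 345.167
M(invalid) = 2793/7 = 399.000
Difference = 399.000 − 345.167 = 53.833 ms

54 ms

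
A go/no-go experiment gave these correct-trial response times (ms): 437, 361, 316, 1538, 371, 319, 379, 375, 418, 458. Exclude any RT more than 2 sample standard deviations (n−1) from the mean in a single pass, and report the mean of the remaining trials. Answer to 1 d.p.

381.6 ms

n = 10, ΣRT = 4972, M = 497.200
Σ(x−M)² = 1222667.60; s = √(1222667.60/9) = 368.581
Cutoffs: 497.200 ± 2·368.581 → [-240.0, 1234.4]
Outside: 1538 → excluded.
Retained (n=9): Σ = 3434, mean = 3434/9 = 381.556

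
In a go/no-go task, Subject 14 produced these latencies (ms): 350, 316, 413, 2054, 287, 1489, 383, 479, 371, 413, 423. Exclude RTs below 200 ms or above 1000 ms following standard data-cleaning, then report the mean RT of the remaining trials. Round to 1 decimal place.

Excluded: 1489, 2054
Retained (n=9): Σ = 3435
Mean = 3435/9 = 381.6667

381.7 ms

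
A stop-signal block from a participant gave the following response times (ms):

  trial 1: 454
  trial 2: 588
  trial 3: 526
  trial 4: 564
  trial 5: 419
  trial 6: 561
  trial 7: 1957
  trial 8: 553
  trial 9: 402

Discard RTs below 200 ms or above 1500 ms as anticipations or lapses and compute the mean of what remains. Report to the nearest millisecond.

508 ms

Excluded: 1957
Retained (n=8): Σ = 4067
Mean = 4067/8 = 508.3750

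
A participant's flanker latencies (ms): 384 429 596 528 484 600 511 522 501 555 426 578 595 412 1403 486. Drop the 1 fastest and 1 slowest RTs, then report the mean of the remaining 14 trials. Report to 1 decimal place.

Sorted: 384, 412, 426, 429, 484, 486, 501, 511, 522, 528, 555, 578, 595, 596, 600, 1403
Drop lowest 1 (384) and highest 1 (1403)
Remaining (n=14): Σ = 7223, mean = 7223/14 = 515.929

515.9 ms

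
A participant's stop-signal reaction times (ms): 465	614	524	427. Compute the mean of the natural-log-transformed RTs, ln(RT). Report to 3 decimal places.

6.220

ln(RT): 6.1420, 6.4200, 6.2615, 6.0568
Σ ln(RT) = 24.8803
Mean = 24.8803/4 = 6.22008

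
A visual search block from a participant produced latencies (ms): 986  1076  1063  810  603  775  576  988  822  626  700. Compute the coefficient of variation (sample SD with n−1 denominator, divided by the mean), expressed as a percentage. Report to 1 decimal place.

22.5%

n = 11, Σ = 9025, M = 820.4545
Σ(x−M)² = 341152.727; s = √(341152.727/10) = 184.7032
CV = 184.7032 / 820.4545 = 0.22512 = 22.512%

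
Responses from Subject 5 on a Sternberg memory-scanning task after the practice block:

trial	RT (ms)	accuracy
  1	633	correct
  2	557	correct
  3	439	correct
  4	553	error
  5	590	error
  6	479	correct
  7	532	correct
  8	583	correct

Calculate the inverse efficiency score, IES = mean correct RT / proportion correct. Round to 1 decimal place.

716.2 ms

Correct trials (n=6): 633, 557, 439, 479, 532, 583
Mean correct RT = 3223/6 = 537.1667 ms
Proportion correct = 6/8
IES = 537.1667 / (6/8) = 716.222 ms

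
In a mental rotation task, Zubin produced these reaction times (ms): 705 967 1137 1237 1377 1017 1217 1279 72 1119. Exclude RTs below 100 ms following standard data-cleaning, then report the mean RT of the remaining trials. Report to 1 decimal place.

Excluded: 72
Retained (n=9): Σ = 10055
Mean = 10055/9 = 1117.2222

1117.2 ms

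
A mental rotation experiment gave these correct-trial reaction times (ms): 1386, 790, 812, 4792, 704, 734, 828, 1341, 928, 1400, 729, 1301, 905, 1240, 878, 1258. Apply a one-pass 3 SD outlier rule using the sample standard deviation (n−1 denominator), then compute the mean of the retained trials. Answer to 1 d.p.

n = 16, ΣRT = 20026, M = 1251.625
Σ(x−M)² = 14376197.75; s = √(14376197.75/15) = 978.986
Cutoffs: 1251.625 ± 3·978.986 → [-1685.3, 4188.6]
Outside: 4792 → excluded.
Retained (n=15): Σ = 15234, mean = 15234/15 = 1015.600

1015.6 ms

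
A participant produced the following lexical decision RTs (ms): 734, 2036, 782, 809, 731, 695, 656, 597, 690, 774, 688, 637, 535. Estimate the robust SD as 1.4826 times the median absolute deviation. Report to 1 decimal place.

Sorted: 535, 597, 637, 656, 688, 690, 695, 731, 734, 774, 782, 809, 2036 → median = 695
|x − 695| sorted: 0, 5, 7, 36, 39, 39, 58, 79, 87, 98, 114, 160, 1341 → MAD = 58
Robust SD ≈ 1.4826 × 58 = 85.991

86.0 ms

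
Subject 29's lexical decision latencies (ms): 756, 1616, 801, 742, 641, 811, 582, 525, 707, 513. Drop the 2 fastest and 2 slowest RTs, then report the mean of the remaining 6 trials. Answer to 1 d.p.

704.8 ms

Sorted: 513, 525, 582, 641, 707, 742, 756, 801, 811, 1616
Drop lowest 2 (513, 525) and highest 2 (811, 1616)
Remaining (n=6): Σ = 4229, mean = 4229/6 = 704.833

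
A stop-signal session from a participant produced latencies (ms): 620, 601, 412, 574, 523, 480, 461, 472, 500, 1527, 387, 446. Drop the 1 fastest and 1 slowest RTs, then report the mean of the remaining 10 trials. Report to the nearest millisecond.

Sorted: 387, 412, 446, 461, 472, 480, 500, 523, 574, 601, 620, 1527
Drop lowest 1 (387) and highest 1 (1527)
Remaining (n=10): Σ = 5089, mean = 5089/10 = 508.900

509 ms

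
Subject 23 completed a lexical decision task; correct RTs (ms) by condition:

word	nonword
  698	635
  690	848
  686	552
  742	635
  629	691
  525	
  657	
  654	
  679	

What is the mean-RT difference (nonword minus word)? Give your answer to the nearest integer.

10 ms

M(word) = 5960/9 = 662.222
M(nonword) = 3361/5 = 672.200
Difference = 672.200 − 662.222 = 9.978 ms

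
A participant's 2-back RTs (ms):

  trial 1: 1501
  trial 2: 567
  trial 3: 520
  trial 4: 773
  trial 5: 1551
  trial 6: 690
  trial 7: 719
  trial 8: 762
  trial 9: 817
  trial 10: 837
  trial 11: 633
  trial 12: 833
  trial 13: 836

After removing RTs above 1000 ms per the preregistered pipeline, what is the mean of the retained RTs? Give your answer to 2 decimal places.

Excluded: 1501, 1551
Retained (n=11): Σ = 7987
Mean = 7987/11 = 726.0909

726.09 ms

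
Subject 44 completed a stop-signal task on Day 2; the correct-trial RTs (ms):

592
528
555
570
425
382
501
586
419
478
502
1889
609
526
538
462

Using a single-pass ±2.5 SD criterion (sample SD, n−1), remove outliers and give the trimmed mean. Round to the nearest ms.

512 ms

n = 16, ΣRT = 9562, M = 597.625
Σ(x−M)² = 1843443.75; s = √(1843443.75/15) = 350.566
Cutoffs: 597.625 ± 2.5·350.566 → [-278.8, 1474.0]
Outside: 1889 → excluded.
Retained (n=15): Σ = 7673, mean = 7673/15 = 511.533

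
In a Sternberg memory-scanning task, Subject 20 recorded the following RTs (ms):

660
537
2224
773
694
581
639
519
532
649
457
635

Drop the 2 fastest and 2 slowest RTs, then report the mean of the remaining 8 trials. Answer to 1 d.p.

Sorted: 457, 519, 532, 537, 581, 635, 639, 649, 660, 694, 773, 2224
Drop lowest 2 (457, 519) and highest 2 (773, 2224)
Remaining (n=8): Σ = 4927, mean = 4927/8 = 615.875

615.9 ms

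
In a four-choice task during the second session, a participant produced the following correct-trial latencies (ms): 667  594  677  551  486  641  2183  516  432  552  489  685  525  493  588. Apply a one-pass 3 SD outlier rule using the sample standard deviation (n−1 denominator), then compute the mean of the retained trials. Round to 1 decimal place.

n = 15, ΣRT = 10079, M = 671.933
Σ(x−M)² = 2530152.93; s = √(2530152.93/14) = 425.118
Cutoffs: 671.933 ± 3·425.118 → [-603.4, 1947.3]
Outside: 2183 → excluded.
Retained (n=14): Σ = 7896, mean = 7896/14 = 564.000

564.0 ms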